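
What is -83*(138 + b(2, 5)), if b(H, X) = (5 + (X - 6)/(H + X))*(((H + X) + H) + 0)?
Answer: -105576/7 ≈ -15082.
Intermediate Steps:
b(H, X) = (5 + (-6 + X)/(H + X))*(X + 2*H) (b(H, X) = (5 + (-6 + X)/(H + X))*((X + 2*H) + 0) = (5 + (-6 + X)/(H + X))*(X + 2*H))
-83*(138 + b(2, 5)) = -83*(138 + (-12*2 - 6*5 + 6*5² + 10*2² + 17*2*5)/(2 + 5)) = -83*(138 + (-24 - 30 + 6*25 + 10*4 + 170)/7) = -83*(138 + (-24 - 30 + 150 + 40 + 170)/7) = -83*(138 + (⅐)*306) = -83*(138 + 306/7) = -83*1272/7 = -105576/7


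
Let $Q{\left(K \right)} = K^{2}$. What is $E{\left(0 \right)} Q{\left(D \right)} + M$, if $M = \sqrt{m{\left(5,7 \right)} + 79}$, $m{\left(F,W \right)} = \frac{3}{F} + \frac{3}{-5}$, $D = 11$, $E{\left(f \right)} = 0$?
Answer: $\sqrt{79} \approx 8.8882$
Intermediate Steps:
$m{\left(F,W \right)} = - \frac{3}{5} + \frac{3}{F}$ ($m{\left(F,W \right)} = \frac{3}{F} + 3 \left(- \frac{1}{5}\right) = \frac{3}{F} - \frac{3}{5} = - \frac{3}{5} + \frac{3}{F}$)
$M = \sqrt{79}$ ($M = \sqrt{\left(- \frac{3}{5} + \frac{3}{5}\right) + 79} = \sqrt{0 + 79} = \sqrt{79} \approx 8.8882$)
$E{\left(0 \right)} Q{\left(D \right)} + M = 0 \cdot 11^{2} + \sqrt{79} = 0 \cdot 121 + \sqrt{79} = 0 + \sqrt{79} = \sqrt{79}$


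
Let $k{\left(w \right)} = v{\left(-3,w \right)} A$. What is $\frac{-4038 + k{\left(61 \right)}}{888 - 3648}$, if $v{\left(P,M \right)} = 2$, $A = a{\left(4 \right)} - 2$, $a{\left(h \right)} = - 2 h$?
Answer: $\frac{2029}{1380} \approx 1.4703$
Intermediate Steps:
$A = -10$ ($A = \left(-2\right) 4 - 2 = -8 - 2 = -10$)
$k{\left(w \right)} = -20$ ($k{\left(w \right)} = 2 \left(-10\right) = -20$)
$\frac{-4038 + k{\left(61 \right)}}{888 - 3648} = \frac{-4038 - 20}{888 - 3648} = - \frac{4058}{-2760} = \left(-4058\right) \left(- \frac{1}{2760}\right) = \frac{2029}{1380}$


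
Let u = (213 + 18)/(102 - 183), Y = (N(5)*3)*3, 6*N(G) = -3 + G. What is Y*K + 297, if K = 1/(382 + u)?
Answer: 3040470/10237 ≈ 297.01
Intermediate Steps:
N(G) = -½ + G/6 (N(G) = (-3 + G)/6 = -½ + G/6)
Y = 3 (Y = ((-½ + (⅙)*5)*3)*3 = ((-½ + ⅚)*3)*3 = ((⅓)*3)*3 = 1*3 = 3)
u = -77/27 (u = 231/(-81) = 231*(-1/81) = -77/27 ≈ -2.8519)
K = 27/10237 (K = 1/(382 - 77/27) = 1/(10237/27) = 27/10237 ≈ 0.0026375)
Y*K + 297 = 3*(27/10237) + 297 = 81/10237 + 297 = 3040470/10237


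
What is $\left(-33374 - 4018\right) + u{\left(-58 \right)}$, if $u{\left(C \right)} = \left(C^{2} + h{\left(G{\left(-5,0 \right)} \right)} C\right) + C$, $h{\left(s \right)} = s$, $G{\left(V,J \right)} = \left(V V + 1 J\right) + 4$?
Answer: $-35768$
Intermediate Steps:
$G{\left(V,J \right)} = 4 + J + V^{2}$ ($G{\left(V,J \right)} = \left(V^{2} + J\right) + 4 = \left(J + V^{2}\right) + 4 = 4 + J + V^{2}$)
$u{\left(C \right)} = C^{2} + 30 C$ ($u{\left(C \right)} = \left(C^{2} + \left(4 + 0 + \left(-5\right)^{2}\right) C\right) + C = \left(C^{2} + \left(4 + 0 + 25\right) C\right) + C = \left(C^{2} + 29 C\right) + C = C^{2} + 30 C$)
$\left(-33374 - 4018\right) + u{\left(-58 \right)} = \left(-33374 - 4018\right) - 58 \left(30 - 58\right) = -37392 - -1624 = -37392 + 1624 = -35768$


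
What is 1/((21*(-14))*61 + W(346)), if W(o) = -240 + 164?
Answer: -1/18010 ≈ -5.5525e-5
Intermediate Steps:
W(o) = -76
1/((21*(-14))*61 + W(346)) = 1/((21*(-14))*61 - 76) = 1/(-294*61 - 76) = 1/(-17934 - 76) = 1/(-18010) = -1/18010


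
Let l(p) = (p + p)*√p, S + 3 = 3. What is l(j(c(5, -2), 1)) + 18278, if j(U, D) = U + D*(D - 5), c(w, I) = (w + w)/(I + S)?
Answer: 18278 - 54*I ≈ 18278.0 - 54.0*I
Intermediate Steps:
S = 0 (S = -3 + 3 = 0)
c(w, I) = 2*w/I (c(w, I) = (w + w)/(I + 0) = (2*w)/I = 2*w/I)
j(U, D) = U + D*(-5 + D)
l(p) = 2*p^(3/2) (l(p) = (2*p)*√p = 2*p^(3/2))
l(j(c(5, -2), 1)) + 18278 = 2*(2*5/(-2) + 1² - 5*1)^(3/2) + 18278 = 2*(2*5*(-½) + 1 - 5)^(3/2) + 18278 = 2*(-5 + 1 - 5)^(3/2) + 18278 = 2*(-9)^(3/2) + 18278 = 2*(-27*I) + 18278 = -54*I + 18278 = 18278 - 54*I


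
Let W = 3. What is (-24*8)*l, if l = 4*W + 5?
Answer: -3264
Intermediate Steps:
l = 17 (l = 4*3 + 5 = 12 + 5 = 17)
(-24*8)*l = -24*8*17 = -192*17 = -3264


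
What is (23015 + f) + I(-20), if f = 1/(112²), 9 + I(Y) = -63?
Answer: 287796993/12544 ≈ 22943.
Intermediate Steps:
I(Y) = -72 (I(Y) = -9 - 63 = -72)
f = 1/12544 ≈ 7.9719e-5
(23015 + f) + I(-20) = (23015 + 1/12544) - 72 = 288700161/12544 - 72 = 287796993/12544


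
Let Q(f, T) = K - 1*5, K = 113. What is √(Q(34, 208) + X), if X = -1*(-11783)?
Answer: √11891 ≈ 109.05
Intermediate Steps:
Q(f, T) = 108 (Q(f, T) = 113 - 1*5 = 113 - 5 = 108)
X = 11783
√(Q(34, 208) + X) = √(108 + 11783) = √11891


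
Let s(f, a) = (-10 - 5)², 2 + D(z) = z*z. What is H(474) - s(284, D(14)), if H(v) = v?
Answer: 249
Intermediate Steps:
D(z) = -2 + z² (D(z) = -2 + z*z = -2 + z²)
s(f, a) = 225 (s(f, a) = (-15)² = 225)
H(474) - s(284, D(14)) = 474 - 1*225 = 474 - 225 = 249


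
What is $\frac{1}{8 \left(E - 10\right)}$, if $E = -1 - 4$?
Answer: $- \frac{1}{120} \approx -0.0083333$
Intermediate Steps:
$E = -5$
$\frac{1}{8 \left(E - 10\right)} = \frac{1}{8 \left(-5 - 10\right)} = \frac{1}{8 \left(-15\right)} = \frac{1}{-120} = - \frac{1}{120}$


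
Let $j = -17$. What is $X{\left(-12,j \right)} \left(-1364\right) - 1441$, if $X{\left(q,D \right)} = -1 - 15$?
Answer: $20383$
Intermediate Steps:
$X{\left(q,D \right)} = -16$ ($X{\left(q,D \right)} = -1 - 15 = -16$)
$X{\left(-12,j \right)} \left(-1364\right) - 1441 = \left(-16\right) \left(-1364\right) - 1441 = 21824 - 1441 = 20383$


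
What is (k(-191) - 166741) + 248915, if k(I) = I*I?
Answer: 118655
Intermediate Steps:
k(I) = I²
(k(-191) - 166741) + 248915 = ((-191)² - 166741) + 248915 = (36481 - 166741) + 248915 = -130260 + 248915 = 118655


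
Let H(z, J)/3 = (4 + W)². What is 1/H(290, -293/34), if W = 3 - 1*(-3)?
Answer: 1/300 ≈ 0.0033333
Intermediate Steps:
W = 6 (W = 3 + 3 = 6)
H(z, J) = 300 (H(z, J) = 3*(4 + 6)² = 3*10² = 3*100 = 300)
1/H(290, -293/34) = 1/300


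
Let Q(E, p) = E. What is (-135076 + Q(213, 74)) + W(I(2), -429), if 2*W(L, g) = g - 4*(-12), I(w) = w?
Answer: -270107/2 ≈ -1.3505e+5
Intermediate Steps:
W(L, g) = 24 + g/2 (W(L, g) = (g - 4*(-12))/2 = (g + 48)/2 = (48 + g)/2 = 24 + g/2)
(-135076 + Q(213, 74)) + W(I(2), -429) = (-135076 + 213) + (24 + (½)*(-429)) = -134863 + (24 - 429/2) = -134863 - 381/2 = -270107/2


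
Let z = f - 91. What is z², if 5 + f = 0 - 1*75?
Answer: 29241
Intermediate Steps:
f = -80 (f = -5 + (0 - 1*75) = -5 + (0 - 75) = -5 - 75 = -80)
z = -171 (z = -80 - 91 = -171)
z² = (-171)² = 29241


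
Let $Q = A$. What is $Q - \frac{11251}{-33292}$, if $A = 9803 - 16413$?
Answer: $- \frac{220048869}{33292} \approx -6609.7$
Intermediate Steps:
$A = -6610$
$Q = -6610$
$Q - \frac{11251}{-33292} = -6610 - \frac{11251}{-33292} = -6610 - 11251 \left(- \frac{1}{33292}\right) = -6610 - - \frac{11251}{33292} = -6610 + \frac{11251}{33292} = - \frac{220048869}{33292}$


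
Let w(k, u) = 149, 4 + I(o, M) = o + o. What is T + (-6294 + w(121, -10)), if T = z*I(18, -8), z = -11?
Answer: -6497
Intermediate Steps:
I(o, M) = -4 + 2*o (I(o, M) = -4 + (o + o) = -4 + 2*o)
T = -352 (T = -11*(-4 + 2*18) = -11*(-4 + 36) = -11*32 = -352)
T + (-6294 + w(121, -10)) = -352 + (-6294 + 149) = -352 - 6145 = -6497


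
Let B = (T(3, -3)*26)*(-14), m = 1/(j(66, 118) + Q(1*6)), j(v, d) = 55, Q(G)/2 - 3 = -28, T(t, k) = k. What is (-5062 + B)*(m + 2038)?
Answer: -8091654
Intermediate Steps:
Q(G) = -50 (Q(G) = 6 + 2*(-28) = 6 - 56 = -50)
m = ⅕ (m = 1/(55 - 50) = 1/5 = ⅕ ≈ 0.20000)
B = 1092 (B = -3*26*(-14) = -78*(-14) = 1092)
(-5062 + B)*(m + 2038) = (-5062 + 1092)*(⅕ + 2038) = -3970*10191/5 = -8091654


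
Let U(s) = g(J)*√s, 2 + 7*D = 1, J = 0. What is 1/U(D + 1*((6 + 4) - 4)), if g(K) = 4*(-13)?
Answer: -√287/2132 ≈ -0.0079461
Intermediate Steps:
g(K) = -52
D = -⅐ (D = -2/7 + (⅐)*1 = -2/7 + ⅐ = -⅐ ≈ -0.14286)
U(s) = -52*√s
1/U(D + 1*((6 + 4) - 4)) = 1/(-52*√(-⅐ + 1*((6 + 4) - 4))) = 1/(-52*√(-⅐ + 1*(10 - 4))) = 1/(-52*√(-⅐ + 1*6)) = 1/(-52*√(-⅐ + 6)) = 1/(-52*√287/7) = -√287/2132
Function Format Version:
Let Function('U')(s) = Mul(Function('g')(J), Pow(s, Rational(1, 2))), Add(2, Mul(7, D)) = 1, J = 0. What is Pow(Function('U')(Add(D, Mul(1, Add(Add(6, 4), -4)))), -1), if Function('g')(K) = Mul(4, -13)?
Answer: Mul(Rational(-1, 2132), Pow(287, Rational(1, 2))) ≈ -0.0079461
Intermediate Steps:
Function('g')(K) = -52
D = Rational(-1, 7) (D = Add(Rational(-2, 7), Mul(Rational(1, 7), 1)) = Add(Rational(-2, 7), Rational(1, 7)) = Rational(-1, 7) ≈ -0.14286)
Function('U')(s) = Mul(-52, Pow(s, Rational(1, 2)))
Pow(Function('U')(Add(D, Mul(1, Add(Add(6, 4), -4)))), -1) = Pow(Mul(-52, Pow(Add(Rational(-1, 7), Mul(1, Add(Add(6, 4), -4))), Rational(1, 2))), -1) = Pow(Mul(-52, Pow(Add(Rational(-1, 7), Mul(1, Add(10, -4))), Rational(1, 2))), -1) = Pow(Mul(-52, Pow(Add(Rational(-1, 7), Mul(1, 6)), Rational(1, 2))), -1) = Pow(Mul(-52, Pow(Add(Rational(-1, 7), 6), Rational(1, 2))), -1) = Pow(Mul(-52, Pow(Rational(41, 7), Rational(1, 2))), -1) = Pow(Mul(-52, Mul(Rational(1, 7), Pow(287, Rational(1, 2)))), -1) = Pow(Mul(Rational(-52, 7), Pow(287, Rational(1, 2))), -1) = Mul(Rational(-1, 2132), Pow(287, Rational(1, 2)))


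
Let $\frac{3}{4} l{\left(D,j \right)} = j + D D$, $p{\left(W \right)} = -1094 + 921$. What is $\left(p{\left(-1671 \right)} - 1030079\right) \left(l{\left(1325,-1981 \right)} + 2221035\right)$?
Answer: $-4697152735204$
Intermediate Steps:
$p{\left(W \right)} = -173$
$l{\left(D,j \right)} = \frac{4 j}{3} + \frac{4 D^{2}}{3}$ ($l{\left(D,j \right)} = \frac{4 \left(j + D D\right)}{3} = \frac{4 \left(j + D^{2}\right)}{3} = \frac{4 j}{3} + \frac{4 D^{2}}{3}$)
$\left(p{\left(-1671 \right)} - 1030079\right) \left(l{\left(1325,-1981 \right)} + 2221035\right) = \left(-173 - 1030079\right) \left(\left(\frac{4}{3} \left(-1981\right) + \frac{4 \cdot 1325^{2}}{3}\right) + 2221035\right) = - 1030252 \left(\left(- \frac{7924}{3} + \frac{4}{3} \cdot 1755625\right) + 2221035\right) = - 1030252 \left(\left(- \frac{7924}{3} + \frac{7022500}{3}\right) + 2221035\right) = - 1030252 \left(2338192 + 2221035\right) = \left(-1030252\right) 4559227 = -4697152735204$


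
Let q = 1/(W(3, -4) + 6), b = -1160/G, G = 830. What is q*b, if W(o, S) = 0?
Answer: -58/249 ≈ -0.23293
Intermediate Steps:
b = -116/83 (b = -1160/830 = -1160*1/830 = -116/83 ≈ -1.3976)
q = ⅙ (q = 1/(0 + 6) = 1/6 = ⅙ ≈ 0.16667)
q*b = (⅙)*(-116/83) = -58/249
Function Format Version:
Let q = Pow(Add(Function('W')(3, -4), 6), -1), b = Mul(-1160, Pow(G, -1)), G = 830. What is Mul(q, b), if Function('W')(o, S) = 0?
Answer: Rational(-58, 249) ≈ -0.23293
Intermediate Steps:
b = Rational(-116, 83) (b = Mul(-1160, Pow(830, -1)) = Mul(-1160, Rational(1, 830)) = Rational(-116, 83) ≈ -1.3976)
q = Rational(1, 6) (q = Pow(Add(0, 6), -1) = Pow(6, -1) = Rational(1, 6) ≈ 0.16667)
Mul(q, b) = Mul(Rational(1, 6), Rational(-116, 83)) = Rational(-58, 249)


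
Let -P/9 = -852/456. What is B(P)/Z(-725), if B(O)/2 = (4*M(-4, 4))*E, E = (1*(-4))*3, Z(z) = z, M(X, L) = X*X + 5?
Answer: 2016/725 ≈ 2.7807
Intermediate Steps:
M(X, L) = 5 + X**2 (M(X, L) = X**2 + 5 = 5 + X**2)
E = -12 (E = -4*3 = -12)
P = 639/38 (P = -(-7668)/456 = -9*(-71/38) = 639/38 ≈ 16.816)
B(O) = -2016 (B(O) = 2*((4*(5 + (-4)**2))*(-12)) = 2*((4*(5 + 16))*(-12)) = 2*((4*21)*(-12)) = 2*(84*(-12)) = 2*(-1008) = -2016)
B(P)/Z(-725) = -2016/(-725) = -2016*(-1/725) = 2016/725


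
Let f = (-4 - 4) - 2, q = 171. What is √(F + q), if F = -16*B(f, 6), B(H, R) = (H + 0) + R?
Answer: √235 ≈ 15.330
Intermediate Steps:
f = -10 (f = -8 - 2 = -10)
B(H, R) = H + R
F = 64 (F = -16*(-10 + 6) = -16*(-4) = 64)
√(F + q) = √(64 + 171) = √235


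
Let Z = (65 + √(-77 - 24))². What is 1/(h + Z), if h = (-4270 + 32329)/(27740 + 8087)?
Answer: 5294464152989/24029449026270549 - 166864610770*I*√101/24029449026270549 ≈ 0.00022033 - 6.9788e-5*I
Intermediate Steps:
Z = (65 + I*√101)² (Z = (65 + √(-101))² = (65 + I*√101)² ≈ 4124.0 + 1306.5*I)
h = 28059/35827 ≈ 0.78318
1/(h + Z) = 1/(28059/35827 + (65 + I*√101)²)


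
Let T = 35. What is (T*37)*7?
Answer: 9065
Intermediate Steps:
(T*37)*7 = (35*37)*7 = 1295*7 = 9065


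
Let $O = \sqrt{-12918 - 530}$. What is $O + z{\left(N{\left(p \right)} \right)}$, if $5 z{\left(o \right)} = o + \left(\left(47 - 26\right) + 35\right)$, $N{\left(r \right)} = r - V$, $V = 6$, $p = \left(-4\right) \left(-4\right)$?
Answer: $\frac{66}{5} + 82 i \sqrt{2} \approx 13.2 + 115.97 i$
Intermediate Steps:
$p = 16$
$N{\left(r \right)} = -6 + r$ ($N{\left(r \right)} = r - 6 = -6 + r$)
$O = 82 i \sqrt{2}$ ($O = \sqrt{-13448} = 82 i \sqrt{2} \approx 115.97 i$)
$z{\left(o \right)} = \frac{56}{5} + \frac{o}{5}$ ($z{\left(o \right)} = \frac{o + \left(\left(47 - 26\right) + 35\right)}{5} = \frac{o + \left(21 + 35\right)}{5} = \frac{o + 56}{5} = \frac{56 + o}{5} = \frac{56}{5} + \frac{o}{5}$)
$O + z{\left(N{\left(p \right)} \right)} = 82 i \sqrt{2} + \left(\frac{56}{5} + \frac{-6 + 16}{5}\right) = 82 i \sqrt{2} + \left(\frac{56}{5} + \frac{1}{5} \cdot 10\right) = 82 i \sqrt{2} + \left(\frac{56}{5} + 2\right) = 82 i \sqrt{2} + \frac{66}{5} = \frac{66}{5} + 82 i \sqrt{2}$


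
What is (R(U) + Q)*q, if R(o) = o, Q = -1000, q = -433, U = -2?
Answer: 433866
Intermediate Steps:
(R(U) + Q)*q = (-2 - 1000)*(-433) = -1002*(-433) = 433866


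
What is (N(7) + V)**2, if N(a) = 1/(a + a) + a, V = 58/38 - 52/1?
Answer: 133287025/70756 ≈ 1883.8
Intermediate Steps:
V = -959/19 (V = 58*(1/38) - 52*1 = 29/19 - 52 = -959/19 ≈ -50.474)
N(a) = a + 1/(2*a) (N(a) = 1/(2*a) + a = a + 1/(2*a))
(N(7) + V)**2 = ((7 + (1/2)/7) - 959/19)**2 = ((7 + (1/2)*(1/7)) - 959/19)**2 = ((7 + 1/14) - 959/19)**2 = (99/14 - 959/19)**2 = (-11545/266)**2 = 133287025/70756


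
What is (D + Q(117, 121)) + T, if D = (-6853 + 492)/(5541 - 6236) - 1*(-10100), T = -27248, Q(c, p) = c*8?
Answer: -11260979/695 ≈ -16203.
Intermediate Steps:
Q(c, p) = 8*c
D = 7025861/695 (D = -6361/(-695) + 10100 = -6361*(-1/695) + 10100 = 6361/695 + 10100 = 7025861/695 ≈ 10109.)
(D + Q(117, 121)) + T = (7025861/695 + 8*117) - 27248 = (7025861/695 + 936) - 27248 = 7676381/695 - 27248 = -11260979/695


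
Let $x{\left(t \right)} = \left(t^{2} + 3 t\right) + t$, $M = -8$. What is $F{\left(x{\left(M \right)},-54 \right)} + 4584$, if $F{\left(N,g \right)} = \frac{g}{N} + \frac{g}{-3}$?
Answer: $\frac{73605}{16} \approx 4600.3$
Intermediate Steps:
$x{\left(t \right)} = t^{2} + 4 t$
$F{\left(N,g \right)} = - \frac{g}{3} + \frac{g}{N}$ ($F{\left(N,g \right)} = \frac{g}{N} + g \left(- \frac{1}{3}\right) = \frac{g}{N} - \frac{g}{3} = - \frac{g}{3} + \frac{g}{N}$)
$F{\left(x{\left(M \right)},-54 \right)} + 4584 = \left(\left(- \frac{1}{3}\right) \left(-54\right) - \frac{54}{\left(-8\right) \left(4 - 8\right)}\right) + 4584 = \left(18 - \frac{54}{\left(-8\right) \left(-4\right)}\right) + 4584 = \left(18 - \frac{54}{32}\right) + 4584 = \left(18 - \frac{27}{16}\right) + 4584 = \frac{261}{16} + 4584 = \frac{73605}{16}$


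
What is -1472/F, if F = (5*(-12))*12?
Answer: 92/45 ≈ 2.0444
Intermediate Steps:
F = -720 (F = -60*12 = -720)
-1472/F = -1472/(-720) = -1472*(-1/720) = 92/45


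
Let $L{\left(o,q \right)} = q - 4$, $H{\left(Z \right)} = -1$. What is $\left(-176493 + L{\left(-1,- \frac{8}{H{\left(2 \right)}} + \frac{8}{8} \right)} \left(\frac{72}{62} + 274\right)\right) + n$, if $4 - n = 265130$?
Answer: $- \frac{13647539}{31} \approx -4.4024 \cdot 10^{5}$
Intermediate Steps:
$n = -265126$ ($n = 4 - 265130 = -265126$)
$L{\left(o,q \right)} = -4 + q$ ($L{\left(o,q \right)} = q - 4 = -4 + q$)
$\left(-176493 + L{\left(-1,- \frac{8}{H{\left(2 \right)}} + \frac{8}{8} \right)} \left(\frac{72}{62} + 274\right)\right) + n = \left(-176493 + \left(-4 + \left(- \frac{8}{-1} + \frac{8}{8}\right)\right) \left(\frac{72}{62} + 274\right)\right) - 265126 = \left(-176493 + \left(-4 + \left(\left(-8\right) \left(-1\right) + 8 \cdot \frac{1}{8}\right)\right) \left(72 \cdot \frac{1}{62} + 274\right)\right) - 265126 = \left(-176493 + \left(-4 + \left(8 + 1\right)\right) \left(\frac{36}{31} + 274\right)\right) - 265126 = \left(-176493 + \left(-4 + 9\right) \frac{8530}{31}\right) - 265126 = \left(-176493 + 5 \cdot \frac{8530}{31}\right) - 265126 = \left(-176493 + \frac{42650}{31}\right) - 265126 = - \frac{5428633}{31} - 265126 = - \frac{13647539}{31}$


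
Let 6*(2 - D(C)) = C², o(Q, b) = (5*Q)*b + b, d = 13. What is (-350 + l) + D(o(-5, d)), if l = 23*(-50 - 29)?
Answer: -18389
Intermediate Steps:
o(Q, b) = b + 5*Q*b (o(Q, b) = 5*Q*b + b = b + 5*Q*b)
l = -1817 (l = 23*(-79) = -1817)
D(C) = 2 - C²/6
(-350 + l) + D(o(-5, d)) = (-350 - 1817) + (2 - 169*(1 + 5*(-5))²/6) = -2167 + (2 - 169*(1 - 25)²/6) = -2167 + (2 - (13*(-24))²/6) = -2167 + (2 - ⅙*(-312)²) = -2167 + (2 - ⅙*97344) = -2167 + (2 - 16224) = -2167 - 16222 = -18389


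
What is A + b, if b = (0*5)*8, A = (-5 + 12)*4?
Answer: 28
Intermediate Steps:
A = 28 (A = 7*4 = 28)
b = 0 (b = 0*8 = 0)
A + b = 28 + 0 = 28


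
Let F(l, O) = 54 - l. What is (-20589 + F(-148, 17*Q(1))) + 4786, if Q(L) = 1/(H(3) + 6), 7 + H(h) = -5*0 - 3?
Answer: -15601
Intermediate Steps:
H(h) = -10 (H(h) = -7 + (-5*0 - 3) = -7 + (0 - 3) = -7 - 3 = -10)
Q(L) = -¼ (Q(L) = 1/(-10 + 6) = 1/(-4) = -¼)
(-20589 + F(-148, 17*Q(1))) + 4786 = (-20589 + (54 - 1*(-148))) + 4786 = (-20589 + (54 + 148)) + 4786 = (-20589 + 202) + 4786 = -20387 + 4786 = -15601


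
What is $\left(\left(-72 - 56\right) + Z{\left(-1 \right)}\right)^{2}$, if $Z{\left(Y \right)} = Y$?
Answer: $16641$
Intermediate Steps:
$\left(\left(-72 - 56\right) + Z{\left(-1 \right)}\right)^{2} = \left(\left(-72 - 56\right) - 1\right)^{2} = \left(-128 - 1\right)^{2} = \left(-129\right)^{2} = 16641$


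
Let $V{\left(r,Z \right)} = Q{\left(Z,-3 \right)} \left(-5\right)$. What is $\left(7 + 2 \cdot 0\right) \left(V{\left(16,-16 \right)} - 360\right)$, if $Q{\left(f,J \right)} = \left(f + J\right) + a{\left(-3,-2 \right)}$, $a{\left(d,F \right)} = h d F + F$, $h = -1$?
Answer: $-1575$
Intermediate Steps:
$a{\left(d,F \right)} = F - F d$ ($a{\left(d,F \right)} = - d F + F = - F d + F = F - F d$)
$Q{\left(f,J \right)} = -8 + J + f$ ($Q{\left(f,J \right)} = \left(f + J\right) - 2 \left(1 - -3\right) = \left(J + f\right) - 2 \left(1 + 3\right) = \left(J + f\right) - 8 = -8 + J + f$)
$V{\left(r,Z \right)} = 55 - 5 Z$ ($V{\left(r,Z \right)} = \left(-8 - 3 + Z\right) \left(-5\right) = \left(-11 + Z\right) \left(-5\right) = 55 - 5 Z$)
$\left(7 + 2 \cdot 0\right) \left(V{\left(16,-16 \right)} - 360\right) = \left(7 + 2 \cdot 0\right) \left(\left(55 - -80\right) - 360\right) = \left(7 + 0\right) \left(\left(55 + 80\right) - 360\right) = 7 \left(135 - 360\right) = 7 \left(-225\right) = -1575$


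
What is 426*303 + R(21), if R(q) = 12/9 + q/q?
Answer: 387241/3 ≈ 1.2908e+5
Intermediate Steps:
R(q) = 7/3 (R(q) = 12*(⅑) + 1 = 4/3 + 1 = 7/3)
426*303 + R(21) = 426*303 + 7/3 = 129078 + 7/3 = 387241/3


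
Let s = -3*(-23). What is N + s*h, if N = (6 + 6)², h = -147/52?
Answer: -2655/52 ≈ -51.058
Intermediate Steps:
h = -147/52 (h = -147*1/52 = -147/52 ≈ -2.8269)
s = 69
N = 144 (N = 12² = 144)
N + s*h = 144 + 69*(-147/52) = 144 - 10143/52 = -2655/52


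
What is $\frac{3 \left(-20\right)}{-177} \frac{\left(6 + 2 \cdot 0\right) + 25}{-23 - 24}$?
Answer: $- \frac{620}{2773} \approx -0.22358$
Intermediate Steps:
$\frac{3 \left(-20\right)}{-177} \frac{\left(6 + 2 \cdot 0\right) + 25}{-23 - 24} = \left(-60\right) \left(- \frac{1}{177}\right) \frac{\left(6 + 0\right) + 25}{-47} = \frac{20 \left(6 + 25\right) \left(- \frac{1}{47}\right)}{59} = \frac{20 \cdot 31 \left(- \frac{1}{47}\right)}{59} = \frac{20}{59} \left(- \frac{31}{47}\right) = - \frac{620}{2773}$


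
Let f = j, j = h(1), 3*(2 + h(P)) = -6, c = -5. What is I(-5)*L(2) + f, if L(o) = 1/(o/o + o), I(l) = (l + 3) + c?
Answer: -19/3 ≈ -6.3333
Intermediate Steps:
h(P) = -4 (h(P) = -2 + (1/3)*(-6) = -2 - 2 = -4)
j = -4
f = -4
I(l) = -2 + l (I(l) = (l + 3) - 5 = (3 + l) - 5 = -2 + l)
L(o) = 1/(1 + o)
I(-5)*L(2) + f = (-2 - 5)/(1 + 2) - 4 = -7/3 - 4 = -19/3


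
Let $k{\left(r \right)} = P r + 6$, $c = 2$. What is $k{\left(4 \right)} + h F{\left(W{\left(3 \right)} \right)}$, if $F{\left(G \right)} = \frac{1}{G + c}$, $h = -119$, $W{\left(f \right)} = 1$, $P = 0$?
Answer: $- \frac{101}{3} \approx -33.667$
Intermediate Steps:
$k{\left(r \right)} = 6$ ($k{\left(r \right)} = 0 r + 6 = 0 + 6 = 6$)
$F{\left(G \right)} = \frac{1}{2 + G}$ ($F{\left(G \right)} = \frac{1}{G + 2} = \frac{1}{2 + G}$)
$k{\left(4 \right)} + h F{\left(W{\left(3 \right)} \right)} = 6 - \frac{119}{2 + 1} = 6 - \frac{119}{3} = - \frac{101}{3}$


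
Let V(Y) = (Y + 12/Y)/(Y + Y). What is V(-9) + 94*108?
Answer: 548239/54 ≈ 10153.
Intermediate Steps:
V(Y) = (Y + 12/Y)/(2*Y) (V(Y) = (Y + 12/Y)/((2*Y)) = (Y + 12/Y)*(1/(2*Y)) = (Y + 12/Y)/(2*Y))
V(-9) + 94*108 = (½ + 6/(-9)²) + 94*108 = (½ + 6*(1/81)) + 10152 = (½ + 2/27) + 10152 = 31/54 + 10152 = 548239/54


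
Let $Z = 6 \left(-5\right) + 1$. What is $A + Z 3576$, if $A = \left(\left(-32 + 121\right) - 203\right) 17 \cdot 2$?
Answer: $-107580$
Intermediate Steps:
$Z = -29$ ($Z = -30 + 1 = -29$)
$A = -3876$ ($A = \left(89 - 203\right) 34 = \left(-114\right) 34 = -3876$)
$A + Z 3576 = -3876 - 103704 = -107580$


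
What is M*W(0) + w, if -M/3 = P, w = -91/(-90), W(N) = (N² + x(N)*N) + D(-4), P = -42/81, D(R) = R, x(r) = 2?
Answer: -469/90 ≈ -5.2111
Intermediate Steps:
P = -14/27 (P = -42*1/81 = -14/27 ≈ -0.51852)
W(N) = -4 + N² + 2*N (W(N) = (N² + 2*N) - 4 = -4 + N² + 2*N)
w = 91/90 (w = -91*(-1/90) = 91/90 ≈ 1.0111)
M = 14/9 (M = -3*(-14/27) = 14/9 ≈ 1.5556)
M*W(0) + w = 14*(-4 + 0² + 2*0)/9 + 91/90 = 14*(-4 + 0 + 0)/9 + 91/90 = (14/9)*(-4) + 91/90 = -56/9 + 91/90 = -469/90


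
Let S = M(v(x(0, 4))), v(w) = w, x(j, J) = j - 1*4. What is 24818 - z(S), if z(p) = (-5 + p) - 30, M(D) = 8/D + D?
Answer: 24859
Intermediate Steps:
x(j, J) = -4 + j (x(j, J) = j - 4 = -4 + j)
M(D) = D + 8/D
S = -6 (S = (-4 + 0) + 8/(-4 + 0) = -4 + 8/(-4) = -4 + 8*(-1/4) = -4 - 2 = -6)
z(p) = -35 + p
24818 - z(S) = 24818 - (-35 - 6) = 24818 - 1*(-41) = 24818 + 41 = 24859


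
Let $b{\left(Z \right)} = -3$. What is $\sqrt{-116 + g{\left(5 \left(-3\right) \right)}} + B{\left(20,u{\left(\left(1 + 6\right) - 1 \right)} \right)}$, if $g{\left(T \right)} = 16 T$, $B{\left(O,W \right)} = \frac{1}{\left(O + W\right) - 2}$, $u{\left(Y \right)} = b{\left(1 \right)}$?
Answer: $\frac{1}{15} + 2 i \sqrt{89} \approx 0.066667 + 18.868 i$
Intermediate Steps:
$u{\left(Y \right)} = -3$
$B{\left(O,W \right)} = \frac{1}{-2 + O + W}$
$\sqrt{-116 + g{\left(5 \left(-3\right) \right)}} + B{\left(20,u{\left(\left(1 + 6\right) - 1 \right)} \right)} = \sqrt{-116 + 16 \cdot 5 \left(-3\right)} + \frac{1}{-2 + 20 - 3} = \sqrt{-116 + 16 \left(-15\right)} + \frac{1}{15} = \sqrt{-116 - 240} + \frac{1}{15} = \sqrt{-356} + \frac{1}{15} = 2 i \sqrt{89} + \frac{1}{15} = \frac{1}{15} + 2 i \sqrt{89}$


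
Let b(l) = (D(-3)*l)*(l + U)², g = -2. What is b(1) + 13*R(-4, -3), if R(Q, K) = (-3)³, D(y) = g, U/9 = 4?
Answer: -3089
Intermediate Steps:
U = 36 (U = 9*4 = 36)
D(y) = -2
R(Q, K) = -27
b(l) = -2*l*(36 + l)² (b(l) = (-2*l)*(l + 36)² = (-2*l)*(36 + l)² = -2*l*(36 + l)²)
b(1) + 13*R(-4, -3) = -2*1*(36 + 1)² + 13*(-27) = -2*1*37² - 351 = -2*1*1369 - 351 = -2738 - 351 = -3089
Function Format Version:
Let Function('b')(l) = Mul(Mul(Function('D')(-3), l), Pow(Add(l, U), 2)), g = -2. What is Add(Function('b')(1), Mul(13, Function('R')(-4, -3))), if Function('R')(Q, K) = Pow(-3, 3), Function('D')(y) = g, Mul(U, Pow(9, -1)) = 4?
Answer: -3089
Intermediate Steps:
U = 36 (U = Mul(9, 4) = 36)
Function('D')(y) = -2
Function('R')(Q, K) = -27
Function('b')(l) = Mul(-2, l, Pow(Add(36, l), 2)) (Function('b')(l) = Mul(Mul(-2, l), Pow(Add(l, 36), 2)) = Mul(Mul(-2, l), Pow(Add(36, l), 2)) = Mul(-2, l, Pow(Add(36, l), 2)))
Add(Function('b')(1), Mul(13, Function('R')(-4, -3))) = Add(Mul(-2, 1, Pow(Add(36, 1), 2)), Mul(13, -27)) = Add(Mul(-2, 1, Pow(37, 2)), -351) = Add(Mul(-2, 1, 1369), -351) = Add(-2738, -351) = -3089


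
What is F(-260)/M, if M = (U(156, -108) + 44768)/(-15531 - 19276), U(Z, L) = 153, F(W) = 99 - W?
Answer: -12495713/44921 ≈ -278.17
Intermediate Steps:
M = -44921/34807 (M = (153 + 44768)/(-15531 - 19276) = 44921/(-34807) = 44921*(-1/34807) = -44921/34807 ≈ -1.2906)
F(-260)/M = (99 - 1*(-260))/(-44921/34807) = (99 + 260)*(-34807/44921) = 359*(-34807/44921) = -12495713/44921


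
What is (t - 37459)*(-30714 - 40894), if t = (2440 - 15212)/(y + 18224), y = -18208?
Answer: 2739525158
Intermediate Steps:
t = -3193/4 (t = (2440 - 15212)/(-18208 + 18224) = -12772/16 = -12772*1/16 = -3193/4 ≈ -798.25)
(t - 37459)*(-30714 - 40894) = (-3193/4 - 37459)*(-30714 - 40894) = -153029/4*(-71608) = 2739525158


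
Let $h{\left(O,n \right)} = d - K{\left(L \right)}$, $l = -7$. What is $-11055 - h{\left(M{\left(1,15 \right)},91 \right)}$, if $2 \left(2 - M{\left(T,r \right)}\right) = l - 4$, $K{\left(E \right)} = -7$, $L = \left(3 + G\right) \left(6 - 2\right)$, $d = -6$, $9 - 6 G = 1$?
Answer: $-11056$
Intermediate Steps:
$G = \frac{4}{3}$ ($G = \frac{3}{2} - \frac{1}{6} = \frac{4}{3} \approx 1.3333$)
$L = \frac{52}{3}$ ($L = \left(3 + \frac{4}{3}\right) \left(6 - 2\right) = \frac{13}{3} \cdot 4 = \frac{52}{3} \approx 17.333$)
$M{\left(T,r \right)} = \frac{15}{2}$ ($M{\left(T,r \right)} = 2 - \frac{-7 - 4}{2} = 2 - - \frac{11}{2} = 2 + \frac{11}{2} = \frac{15}{2}$)
$h{\left(O,n \right)} = 1$ ($h{\left(O,n \right)} = -6 - -7 = -6 + 7 = 1$)
$-11055 - h{\left(M{\left(1,15 \right)},91 \right)} = -11055 - 1 = -11056$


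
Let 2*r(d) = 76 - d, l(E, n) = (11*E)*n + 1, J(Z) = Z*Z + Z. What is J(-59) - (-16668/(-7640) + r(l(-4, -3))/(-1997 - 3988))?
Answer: 68584361/20055 ≈ 3419.8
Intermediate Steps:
J(Z) = Z + Z² (J(Z) = Z² + Z = Z + Z²)
l(E, n) = 1 + 11*E*n (l(E, n) = 11*E*n + 1 = 1 + 11*E*n)
r(d) = 38 - d/2 (r(d) = (76 - d)/2 = 38 - d/2)
J(-59) - (-16668/(-7640) + r(l(-4, -3))/(-1997 - 3988)) = -59*(1 - 59) - (-16668/(-7640) + (38 - (1 + 11*(-4)*(-3))/2)/(-1997 - 3988)) = -59*(-58) - (-16668*(-1/7640) + (38 - (1 + 132)/2)/(-5985)) = 3422 - (4167/1910 + (38 - ½*133)*(-1/5985)) = 3422 - (4167/1910 + (38 - 133/2)*(-1/5985)) = 3422 - (4167/1910 - 57/2*(-1/5985)) = 3422 - (4167/1910 + 1/210) = 3422 - 1*43849/20055 = 3422 - 43849/20055 = 68584361/20055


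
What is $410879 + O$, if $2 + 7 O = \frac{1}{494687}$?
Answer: $\frac{203256358534}{494687} \approx 4.1088 \cdot 10^{5}$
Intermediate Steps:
$O = - \frac{141339}{494687}$ ($O = - \frac{2}{7} + \frac{1}{7 \cdot 494687} = - \frac{2}{7} + \frac{1}{7} \cdot \frac{1}{494687} = - \frac{2}{7} + \frac{1}{3462809} = - \frac{141339}{494687} \approx -0.28571$)
$410879 + O = 410879 - \frac{141339}{494687} = \frac{203256358534}{494687}$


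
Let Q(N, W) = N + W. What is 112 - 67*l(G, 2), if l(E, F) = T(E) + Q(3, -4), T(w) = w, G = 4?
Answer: -89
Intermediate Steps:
l(E, F) = -1 + E (l(E, F) = E + (3 - 4) = E - 1 = -1 + E)
112 - 67*l(G, 2) = 112 - 67*(-1 + 4) = 112 - 67*3 = 112 - 201 = -89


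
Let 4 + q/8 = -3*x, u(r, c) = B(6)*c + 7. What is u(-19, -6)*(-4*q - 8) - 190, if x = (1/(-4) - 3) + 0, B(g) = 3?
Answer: 1922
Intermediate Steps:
x = -13/4 (x = (1*(-1/4) - 3) + 0 = (-1/4 - 3) + 0 = -13/4 + 0 = -13/4 ≈ -3.2500)
u(r, c) = 7 + 3*c (u(r, c) = 3*c + 7 = 7 + 3*c)
q = 46 (q = -32 + 8*(-3*(-13/4)) = -32 + 8*(39/4) = -32 + 78 = 46)
u(-19, -6)*(-4*q - 8) - 190 = (7 + 3*(-6))*(-4*46 - 8) - 190 = (7 - 18)*(-184 - 8) - 190 = -11*(-192) - 190 = 2112 - 190 = 1922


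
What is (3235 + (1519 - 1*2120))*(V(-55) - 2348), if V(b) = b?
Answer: -6329502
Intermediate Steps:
(3235 + (1519 - 1*2120))*(V(-55) - 2348) = (3235 + (1519 - 1*2120))*(-55 - 2348) = (3235 + (1519 - 2120))*(-2403) = (3235 - 601)*(-2403) = 2634*(-2403) = -6329502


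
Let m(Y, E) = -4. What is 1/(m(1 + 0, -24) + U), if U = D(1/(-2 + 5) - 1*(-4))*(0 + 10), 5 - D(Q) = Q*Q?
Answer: -9/1276 ≈ -0.0070533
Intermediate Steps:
D(Q) = 5 - Q**2 (D(Q) = 5 - Q*Q = 5 - Q**2)
U = -1240/9 (U = (5 - (1/(-2 + 5) - 1*(-4))**2)*(0 + 10) = (5 - (1/3 + 4)**2)*10 = (5 - (13/3)**2)*10 = (5 - 1*169/9)*10 = (5 - 169/9)*10 = -124/9*10 = -1240/9 ≈ -137.78)
1/(m(1 + 0, -24) + U) = 1/(-4 - 1240/9) = 1/(-1276/9) = -9/1276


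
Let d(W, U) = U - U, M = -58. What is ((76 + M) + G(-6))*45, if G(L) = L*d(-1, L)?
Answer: 810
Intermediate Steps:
d(W, U) = 0
G(L) = 0 (G(L) = L*0 = 0)
((76 + M) + G(-6))*45 = ((76 - 58) + 0)*45 = (18 + 0)*45 = 18*45 = 810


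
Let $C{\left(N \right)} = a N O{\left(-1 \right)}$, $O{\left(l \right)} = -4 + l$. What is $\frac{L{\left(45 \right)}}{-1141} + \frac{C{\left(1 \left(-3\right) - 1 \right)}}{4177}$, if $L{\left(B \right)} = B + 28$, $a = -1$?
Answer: $- \frac{327741}{4765957} \approx -0.068767$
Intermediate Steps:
$L{\left(B \right)} = 28 + B$
$C{\left(N \right)} = 5 N$ ($C{\left(N \right)} = - N \left(-4 - 1\right) = - N \left(-5\right) = 5 N$)
$\frac{L{\left(45 \right)}}{-1141} + \frac{C{\left(1 \left(-3\right) - 1 \right)}}{4177} = \frac{28 + 45}{-1141} + \frac{5 \left(1 \left(-3\right) - 1\right)}{4177} = 73 \left(- \frac{1}{1141}\right) + 5 \left(-3 - 1\right) \frac{1}{4177} = - \frac{73}{1141} + 5 \left(-4\right) \frac{1}{4177} = - \frac{73}{1141} - \frac{20}{4177} = - \frac{327741}{4765957}$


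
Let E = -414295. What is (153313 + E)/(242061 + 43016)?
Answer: -260982/285077 ≈ -0.91548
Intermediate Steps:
(153313 + E)/(242061 + 43016) = (153313 - 414295)/(242061 + 43016) = -260982/285077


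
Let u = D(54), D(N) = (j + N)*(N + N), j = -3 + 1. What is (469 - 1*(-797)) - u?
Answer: -4350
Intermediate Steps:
j = -2
D(N) = 2*N*(-2 + N) (D(N) = (-2 + N)*(N + N) = (-2 + N)*(2*N) = 2*N*(-2 + N))
u = 5616 (u = 2*54*(-2 + 54) = 2*54*52 = 5616)
(469 - 1*(-797)) - u = (469 - 1*(-797)) - 1*5616 = (469 + 797) - 5616 = 1266 - 5616 = -4350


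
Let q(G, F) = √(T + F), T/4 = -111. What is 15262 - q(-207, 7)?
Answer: 15262 - I*√437 ≈ 15262.0 - 20.905*I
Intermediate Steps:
T = -444 (T = 4*(-111) = -444)
q(G, F) = √(-444 + F)
15262 - q(-207, 7) = 15262 - √(-444 + 7) = 15262 - √(-437) = 15262 - I*√437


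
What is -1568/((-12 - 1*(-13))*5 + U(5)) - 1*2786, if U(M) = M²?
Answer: -42574/15 ≈ -2838.3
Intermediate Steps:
-1568/((-12 - 1*(-13))*5 + U(5)) - 1*2786 = -1568/((-12 - 1*(-13))*5 + 5²) - 1*2786 = -1568/((-12 + 13)*5 + 25) - 2786 = -1568/(1*5 + 25) - 2786 = -1568/(5 + 25) - 2786 = -1568/30 - 2786 = -1568*1/30 - 2786 = -784/15 - 2786 = -42574/15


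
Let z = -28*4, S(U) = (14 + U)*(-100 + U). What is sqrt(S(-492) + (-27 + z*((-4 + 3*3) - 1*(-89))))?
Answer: 3*sqrt(30269) ≈ 521.94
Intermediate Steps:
S(U) = (-100 + U)*(14 + U)
z = -112
sqrt(S(-492) + (-27 + z*((-4 + 3*3) - 1*(-89)))) = sqrt((-1400 + (-492)**2 - 86*(-492)) + (-27 - 112*((-4 + 3*3) - 1*(-89)))) = sqrt((-1400 + 242064 + 42312) + (-27 - 112*((-4 + 9) + 89))) = sqrt(282976 + (-27 - 112*(5 + 89))) = sqrt(282976 + (-27 - 112*94)) = sqrt(282976 + (-27 - 10528)) = sqrt(282976 - 10555) = sqrt(272421) = 3*sqrt(30269)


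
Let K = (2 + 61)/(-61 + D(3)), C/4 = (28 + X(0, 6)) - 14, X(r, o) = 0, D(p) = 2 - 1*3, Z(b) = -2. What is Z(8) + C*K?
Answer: -1826/31 ≈ -58.903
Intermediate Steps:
D(p) = -1 (D(p) = 2 - 3 = -1)
C = 56 (C = 4*((28 + 0) - 14) = 4*(28 - 14) = 4*14 = 56)
K = -63/62 (K = (2 + 61)/(-61 - 1) = 63/(-62) = 63*(-1/62) = -63/62 ≈ -1.0161)
Z(8) + C*K = -2 + 56*(-63/62) = -2 - 1764/31 = -1826/31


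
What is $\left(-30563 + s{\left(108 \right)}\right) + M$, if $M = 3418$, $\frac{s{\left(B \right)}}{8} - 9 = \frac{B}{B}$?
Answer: $-27065$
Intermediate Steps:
$s{\left(B \right)} = 80$ ($s{\left(B \right)} = 72 + 8 \frac{B}{B} = 72 + 8 \cdot 1 = 72 + 8 = 80$)
$\left(-30563 + s{\left(108 \right)}\right) + M = \left(-30563 + 80\right) + 3418 = -30483 + 3418 = -27065$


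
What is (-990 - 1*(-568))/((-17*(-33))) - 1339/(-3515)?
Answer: -732151/1971915 ≈ -0.37129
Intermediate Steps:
(-990 - 1*(-568))/((-17*(-33))) - 1339/(-3515) = (-990 + 568)/561 - 1339*(-1/3515) = -422*1/561 + 1339/3515 = -422/561 + 1339/3515 = -732151/1971915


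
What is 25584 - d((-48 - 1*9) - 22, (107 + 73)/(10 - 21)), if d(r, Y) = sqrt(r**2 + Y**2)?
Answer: 25584 - sqrt(787561)/11 ≈ 25503.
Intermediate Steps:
d(r, Y) = sqrt(Y**2 + r**2)
25584 - d((-48 - 1*9) - 22, (107 + 73)/(10 - 21)) = 25584 - sqrt(((107 + 73)/(10 - 21))**2 + ((-48 - 1*9) - 22)**2) = 25584 - sqrt((180/(-11))**2 + ((-48 - 9) - 22)**2) = 25584 - sqrt((180*(-1/11))**2 + (-57 - 22)**2) = 25584 - sqrt((-180/11)**2 + (-79)**2) = 25584 - sqrt(32400/121 + 6241) = 25584 - sqrt(787561/121) = 25584 - sqrt(787561)/11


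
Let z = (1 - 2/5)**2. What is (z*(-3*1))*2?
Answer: -54/25 ≈ -2.1600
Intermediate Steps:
z = 9/25 (z = (1 - 2*1/5)**2 = (1 - 2/5)**2 = (3/5)**2 = 9/25 ≈ 0.36000)
(z*(-3*1))*2 = (9*(-3*1)/25)*2 = ((9/25)*(-3))*2 = -27/25*2 = -54/25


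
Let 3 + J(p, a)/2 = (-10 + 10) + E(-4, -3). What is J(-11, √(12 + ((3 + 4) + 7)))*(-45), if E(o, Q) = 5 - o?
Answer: -540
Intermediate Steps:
J(p, a) = 12 (J(p, a) = -6 + 2*((-10 + 10) + (5 - 1*(-4))) = -6 + 2*(0 + (5 + 4)) = -6 + 2*(0 + 9) = -6 + 2*9 = -6 + 18 = 12)
J(-11, √(12 + ((3 + 4) + 7)))*(-45) = 12*(-45) = -540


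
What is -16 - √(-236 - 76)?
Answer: -16 - 2*I*√78 ≈ -16.0 - 17.664*I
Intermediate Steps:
-16 - √(-236 - 76) = -16 - √(-312) = -16 - 2*I*√78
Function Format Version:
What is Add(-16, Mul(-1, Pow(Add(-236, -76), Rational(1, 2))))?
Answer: Add(-16, Mul(-2, I, Pow(78, Rational(1, 2)))) ≈ Add(-16.000, Mul(-17.664, I))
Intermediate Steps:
Add(-16, Mul(-1, Pow(Add(-236, -76), Rational(1, 2)))) = Add(-16, Mul(-1, Pow(-312, Rational(1, 2)))) = Add(-16, Mul(-1, Mul(2, I, Pow(78, Rational(1, 2))))) = Add(-16, Mul(-2, I, Pow(78, Rational(1, 2))))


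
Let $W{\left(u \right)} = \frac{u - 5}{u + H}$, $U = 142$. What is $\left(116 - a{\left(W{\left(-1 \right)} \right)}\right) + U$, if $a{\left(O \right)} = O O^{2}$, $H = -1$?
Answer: $231$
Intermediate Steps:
$W{\left(u \right)} = \frac{-5 + u}{-1 + u}$ ($W{\left(u \right)} = \frac{u - 5}{u - 1} = \frac{-5 + u}{-1 + u}$)
$a{\left(O \right)} = O^{3}$
$\left(116 - a{\left(W{\left(-1 \right)} \right)}\right) + U = \left(116 - \left(\frac{-5 - 1}{-1 - 1}\right)^{3}\right) + 142 = \left(116 - \left(\frac{1}{-2} \left(-6\right)\right)^{3}\right) + 142 = \left(116 - \left(\left(- \frac{1}{2}\right) \left(-6\right)\right)^{3}\right) + 142 = \left(116 - 3^{3}\right) + 142 = \left(116 - 27\right) + 142 = 89 + 142 = 231$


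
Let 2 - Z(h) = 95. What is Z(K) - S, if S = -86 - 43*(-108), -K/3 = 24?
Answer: -4651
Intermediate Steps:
K = -72 (K = -3*24 = -72)
Z(h) = -93 (Z(h) = 2 - 1*95 = 2 - 95 = -93)
S = 4558 (S = -86 + 4644 = 4558)
Z(K) - S = -93 - 1*4558 = -93 - 4558 = -4651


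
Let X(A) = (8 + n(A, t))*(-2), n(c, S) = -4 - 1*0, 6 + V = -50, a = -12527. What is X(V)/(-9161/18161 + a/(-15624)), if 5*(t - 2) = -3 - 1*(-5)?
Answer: -2269979712/84371383 ≈ -26.905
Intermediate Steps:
V = -56 (V = -6 - 50 = -56)
t = 12/5 (t = 2 + (-3 - 1*(-5))/5 = 2 + (-3 + 5)/5 = 2 + (1/5)*2 = 2 + 2/5 = 12/5 ≈ 2.4000)
n(c, S) = -4 (n(c, S) = -4 + 0 = -4)
X(A) = -8 (X(A) = (8 - 4)*(-2) = 4*(-2) = -8)
X(V)/(-9161/18161 + a/(-15624)) = -8/(-9161/18161 - 12527/(-15624)) = -8/(-9161*1/18161 - 12527*(-1/15624)) = -8/(-9161/18161 + 12527/15624) = -8/84371383/283747464 = -8*283747464/84371383 = -2269979712/84371383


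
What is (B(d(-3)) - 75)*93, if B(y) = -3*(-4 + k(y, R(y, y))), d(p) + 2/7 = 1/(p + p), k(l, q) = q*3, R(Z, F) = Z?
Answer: -76725/14 ≈ -5480.4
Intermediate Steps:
k(l, q) = 3*q
d(p) = -2/7 + 1/(2*p) (d(p) = -2/7 + 1/(p + p) = -2/7 + 1/(2*p))
B(y) = 12 - 9*y (B(y) = -3*(-4 + 3*y) = 12 - 9*y)
(B(d(-3)) - 75)*93 = ((12 - 9*(7 - 4*(-3))/(14*(-3))) - 75)*93 = ((12 - 9*(-1)*(7 + 12)/(14*3)) - 75)*93 = ((12 - 9*(-1)*19/(14*3)) - 75)*93 = ((12 - 9*(-19/42)) - 75)*93 = ((12 + 57/14) - 75)*93 = (225/14 - 75)*93 = -825/14*93 = -76725/14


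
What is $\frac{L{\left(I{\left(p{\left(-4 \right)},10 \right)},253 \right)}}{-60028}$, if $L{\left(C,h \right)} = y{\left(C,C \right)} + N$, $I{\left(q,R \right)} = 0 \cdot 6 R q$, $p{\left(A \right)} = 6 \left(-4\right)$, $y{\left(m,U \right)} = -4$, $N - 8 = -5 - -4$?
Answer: $- \frac{3}{60028} \approx -4.9977 \cdot 10^{-5}$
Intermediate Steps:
$N = 7$ ($N = 8 - 1 = 7$)
$p{\left(A \right)} = -24$
$I{\left(q,R \right)} = 0$ ($I{\left(q,R \right)} = 0 q = 0$)
$L{\left(C,h \right)} = 3$ ($L{\left(C,h \right)} = -4 + 7 = 3$)
$\frac{L{\left(I{\left(p{\left(-4 \right)},10 \right)},253 \right)}}{-60028} = \frac{3}{-60028} = 3 \left(- \frac{1}{60028}\right) = - \frac{3}{60028}$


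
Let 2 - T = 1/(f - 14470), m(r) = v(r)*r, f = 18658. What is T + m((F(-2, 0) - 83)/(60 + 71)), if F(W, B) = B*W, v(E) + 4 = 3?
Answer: 1444729/548628 ≈ 2.6334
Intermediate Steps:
v(E) = -1 (v(E) = -4 + 3 = -1)
m(r) = -r
T = 8375/4188 (T = 2 - 1/(18658 - 14470) = 2 - 1/4188 = 8375/4188 ≈ 1.9998)
T + m((F(-2, 0) - 83)/(60 + 71)) = 8375/4188 - (0*(-2) - 83)/(60 + 71) = 8375/4188 - (0 - 83)/131 = 8375/4188 - (-83)/131 = 8375/4188 - 1*(-83/131) = 8375/4188 + 83/131 = 1444729/548628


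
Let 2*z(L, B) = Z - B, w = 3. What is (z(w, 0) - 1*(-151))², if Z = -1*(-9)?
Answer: 96721/4 ≈ 24180.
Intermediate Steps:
Z = 9
z(L, B) = 9/2 - B/2 (z(L, B) = (9 - B)/2 = 9/2 - B/2)
(z(w, 0) - 1*(-151))² = ((9/2 - ½*0) - 1*(-151))² = ((9/2 + 0) + 151)² = (9/2 + 151)² = (311/2)² = 96721/4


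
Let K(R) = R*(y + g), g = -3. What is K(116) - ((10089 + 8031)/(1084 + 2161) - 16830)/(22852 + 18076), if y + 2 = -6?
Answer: -16941270013/13281136 ≈ -1275.6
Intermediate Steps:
y = -8 (y = -2 - 6 = -8)
K(R) = -11*R (K(R) = R*(-8 - 3) = R*(-11) = -11*R)
K(116) - ((10089 + 8031)/(1084 + 2161) - 16830)/(22852 + 18076) = -11*116 - ((10089 + 8031)/(1084 + 2161) - 16830)/(22852 + 18076) = -1276 - (18120/3245 - 16830)/40928 = -1276 - (18120*(1/3245) - 16830)/40928 = -1276 - (3624/649 - 16830)/40928 = -1276 - (-10919046)/(649*40928) = -1276 - 1*(-5459523/13281136) = -1276 + 5459523/13281136 = -16941270013/13281136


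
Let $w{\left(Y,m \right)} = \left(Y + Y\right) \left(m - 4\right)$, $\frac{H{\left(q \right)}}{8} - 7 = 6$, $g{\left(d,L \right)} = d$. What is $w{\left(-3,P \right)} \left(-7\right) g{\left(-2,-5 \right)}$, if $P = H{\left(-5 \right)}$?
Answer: $-8400$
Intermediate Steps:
$H{\left(q \right)} = 104$ ($H{\left(q \right)} = 56 + 8 \cdot 6 = 56 + 48 = 104$)
$P = 104$
$w{\left(Y,m \right)} = 2 Y \left(-4 + m\right)$
$w{\left(-3,P \right)} \left(-7\right) g{\left(-2,-5 \right)} = 2 \left(-3\right) \left(-4 + 104\right) \left(-7\right) \left(-2\right) = 2 \left(-3\right) 100 \left(-7\right) \left(-2\right) = \left(-600\right) \left(-7\right) \left(-2\right) = 4200 \left(-2\right) = -8400$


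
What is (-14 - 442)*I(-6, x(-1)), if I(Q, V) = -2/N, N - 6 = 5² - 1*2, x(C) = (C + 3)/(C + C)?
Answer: 912/29 ≈ 31.448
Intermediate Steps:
x(C) = (3 + C)/(2*C) (x(C) = (3 + C)/((2*C)) = (3 + C)*(1/(2*C)) = (3 + C)/(2*C))
N = 29 (N = 6 + (5² - 1*2) = 6 + (25 - 2) = 6 + 23 = 29)
I(Q, V) = -2/29
(-14 - 442)*I(-6, x(-1)) = (-14 - 442)*(-2/29) = -456*(-2/29) = 912/29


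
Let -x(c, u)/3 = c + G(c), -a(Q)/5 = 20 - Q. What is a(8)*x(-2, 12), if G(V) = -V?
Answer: 0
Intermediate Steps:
a(Q) = -100 + 5*Q (a(Q) = -5*(20 - Q) = -100 + 5*Q)
x(c, u) = 0 (x(c, u) = -3*(c - c) = -3*0 = 0)
a(8)*x(-2, 12) = (-100 + 5*8)*0 = (-100 + 40)*0 = -60*0 = 0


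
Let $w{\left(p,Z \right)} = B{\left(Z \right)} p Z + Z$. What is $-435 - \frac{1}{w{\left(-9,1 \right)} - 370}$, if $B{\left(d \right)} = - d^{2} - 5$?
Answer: $- \frac{137024}{315} \approx -435.0$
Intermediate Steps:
$B{\left(d \right)} = -5 - d^{2}$
$w{\left(p,Z \right)} = Z + Z p \left(-5 - Z^{2}\right)$ ($w{\left(p,Z \right)} = \left(-5 - Z^{2}\right) p Z + Z = p \left(-5 - Z^{2}\right) Z + Z = Z p \left(-5 - Z^{2}\right) + Z = Z + Z p \left(-5 - Z^{2}\right)$)
$-435 - \frac{1}{w{\left(-9,1 \right)} - 370} = -435 - \frac{1}{\left(-1\right) 1 \left(-1 - 9 \left(5 + 1^{2}\right)\right) - 370} = -435 - \frac{1}{\left(-1\right) 1 \left(-1 - 9 \left(5 + 1\right)\right) - 370} = -435 - \frac{1}{\left(-1\right) 1 \left(-1 - 54\right) - 370} = -435 - \frac{1}{\left(-1\right) 1 \left(-55\right) - 370} = -435 - \frac{1}{55 - 370} = -435 - \frac{1}{-315} = -435 - - \frac{1}{315} = -435 + \frac{1}{315} = - \frac{137024}{315}$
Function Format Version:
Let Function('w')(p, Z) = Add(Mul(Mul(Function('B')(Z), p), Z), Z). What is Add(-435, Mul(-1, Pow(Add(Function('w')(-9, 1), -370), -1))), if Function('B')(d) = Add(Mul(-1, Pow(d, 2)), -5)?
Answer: Rational(-137024, 315) ≈ -435.00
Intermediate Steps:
Function('B')(d) = Add(-5, Mul(-1, Pow(d, 2)))
Function('w')(p, Z) = Add(Z, Mul(Z, p, Add(-5, Mul(-1, Pow(Z, 2))))) (Function('w')(p, Z) = Add(Mul(Mul(Add(-5, Mul(-1, Pow(Z, 2))), p), Z), Z) = Add(Mul(Mul(p, Add(-5, Mul(-1, Pow(Z, 2)))), Z), Z) = Add(Mul(Z, p, Add(-5, Mul(-1, Pow(Z, 2)))), Z) = Add(Z, Mul(Z, p, Add(-5, Mul(-1, Pow(Z, 2))))))
Add(-435, Mul(-1, Pow(Add(Function('w')(-9, 1), -370), -1))) = Add(-435, Mul(-1, Pow(Add(Mul(-1, 1, Add(-1, Mul(-9, Add(5, Pow(1, 2))))), -370), -1))) = Add(-435, Mul(-1, Pow(Add(Mul(-1, 1, Add(-1, Mul(-9, Add(5, 1)))), -370), -1))) = Add(-435, Mul(-1, Pow(Add(Mul(-1, 1, Add(-1, Mul(-9, 6))), -370), -1))) = Add(-435, Mul(-1, Pow(Add(Mul(-1, 1, Add(-1, -54)), -370), -1))) = Add(-435, Mul(-1, Pow(Add(Mul(-1, 1, -55), -370), -1))) = Add(-435, Mul(-1, Pow(Add(55, -370), -1))) = Add(-435, Mul(-1, Pow(-315, -1))) = Add(-435, Mul(-1, Rational(-1, 315))) = Add(-435, Rational(1, 315)) = Rational(-137024, 315)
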